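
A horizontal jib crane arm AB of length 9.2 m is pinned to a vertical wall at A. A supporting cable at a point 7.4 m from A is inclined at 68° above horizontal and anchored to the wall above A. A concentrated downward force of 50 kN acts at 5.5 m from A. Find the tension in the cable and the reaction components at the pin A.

T = 40.08 kN, A_x = 15.01 kN, A_y = 12.84 kN

ΣM about A: T·sin68°·7.4 − 50·5.5 = 0 → T = 275/(7.4·0.927184) = 40.0807 ≈ 40.08 kN.
ΣF_x = 0: A_x − T·cos68° = 0 → A_x = 40.0807 × 0.374607 = 15.01 kN.
ΣF_y = 0: A_y + T·sin68° − 50 = 0 → A_y = 50 − 40.0807 × 0.927184 = 12.84 kN.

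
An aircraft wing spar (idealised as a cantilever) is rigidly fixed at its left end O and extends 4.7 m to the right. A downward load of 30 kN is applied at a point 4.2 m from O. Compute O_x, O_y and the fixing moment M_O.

O_x = 0, O_y = 30.00 kN, M_O = 126.0 kN·m

ΣF_x = 0: O_x = 0.
ΣF_y = 0: O_y − 30 = 0 → O_y = 30.00 kN.
ΣM about O: M_O − 30·4.2 = 0 → M_O = 126.0 kN·m.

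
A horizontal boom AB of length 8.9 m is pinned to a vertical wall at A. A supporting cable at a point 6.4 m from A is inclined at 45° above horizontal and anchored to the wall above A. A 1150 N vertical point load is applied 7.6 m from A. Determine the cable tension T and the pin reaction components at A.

ΣM about A: T·sin45°·6.4 − 1150·7.6 = 0 → T = 8740/(6.4·0.707107) = 1931.28 ≈ 1931 N.
ΣF_x = 0: A_x − T·cos45° = 0 → A_x = 1931.28 × 0.707107 = 1366 N.
ΣF_y = 0: A_y + T·sin45° − 1150 = 0 → A_y = 1150 − 1931.28 × 0.707107 = -215.6 N.

T = 1931 N, A_x = 1366 N, A_y = -215.6 N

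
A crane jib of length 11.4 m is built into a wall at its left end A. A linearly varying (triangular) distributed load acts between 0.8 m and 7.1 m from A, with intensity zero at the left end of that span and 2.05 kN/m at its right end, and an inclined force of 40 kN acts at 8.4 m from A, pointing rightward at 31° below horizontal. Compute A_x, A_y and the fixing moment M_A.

A_x = -34.29 kN, A_y = 27.06 kN, M_A = 205.3 kN·m

Resultant of the triangular load: ½ × 2.05 × 6.3 = 6.4575 kN, acting at 5 m from A (one-third of the span from the peak).
ΣF_x = 0: A_x + 40·cos31° = 0 → A_x = -34.29 kN.
ΣF_y = 0: A_y − ½·2.05·6.3 − 40·sin31° = 0 → A_y = 27.06 kN.
ΣM about A: M_A − (½·2.05·6.3)·5 − 40·sin31°·8.4 = 0 → M_A = 205.3 kN·m.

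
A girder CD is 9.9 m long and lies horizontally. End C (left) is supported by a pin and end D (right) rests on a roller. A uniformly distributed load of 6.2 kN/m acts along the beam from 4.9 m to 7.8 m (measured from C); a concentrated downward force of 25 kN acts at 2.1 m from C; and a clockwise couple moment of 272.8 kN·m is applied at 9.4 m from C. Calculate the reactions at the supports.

Resultant of the distributed load: 6.2 × 2.9 = 17.98 kN at 6.35 m from C.
ΣM about C: D_y·9.9 − (6.2·2.9)·6.35 − 25·2.1 − 272.8 = 0 → D_y = 439.473/9.9 = 44.3912 ≈ 44.39 kN.
ΣF_y = 0: C_y + 44.3912 − 6.2·2.9 − 25 = 0 → C_y = -1.411 kN.
ΣF_x = 0: no horizontal applied forces, so C_x = 0.

C_x = 0, C_y = -1.411 kN, D_y = 44.39 kN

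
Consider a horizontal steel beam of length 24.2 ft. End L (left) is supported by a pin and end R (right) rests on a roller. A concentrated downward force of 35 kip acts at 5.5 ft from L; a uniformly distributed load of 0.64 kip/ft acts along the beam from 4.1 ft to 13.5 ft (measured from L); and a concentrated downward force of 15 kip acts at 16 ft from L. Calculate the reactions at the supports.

Resultant of the distributed load: 0.64 × 9.4 = 6.016 kip at 8.8 ft from L.
Moments about L: R_y·24.2 − 35·5.5 − (0.64·9.4)·8.8 − 15·16 = 0 → R_y = 485.4408/24.2 = 20.0595 ≈ 20.06 kip.
ΣF_y = 0: L_y + 20.0595 − 35 − 0.64·9.4 − 15 = 0 → L_y = 35.96 kip.
ΣF_x = 0: no horizontal applied forces, so L_x = 0.

L_x = 0, L_y = 35.96 kip, R_y = 20.06 kip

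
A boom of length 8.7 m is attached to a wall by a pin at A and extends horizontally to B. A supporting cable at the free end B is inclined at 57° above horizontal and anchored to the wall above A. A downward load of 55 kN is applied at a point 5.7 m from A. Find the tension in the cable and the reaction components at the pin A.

T = 42.97 kN, A_x = 23.40 kN, A_y = 18.97 kN

ΣM about A: T·sin57°·8.7 − 55·5.7 = 0 → T = 313.5/(8.7·0.838671) = 42.9662 ≈ 42.97 kN.
ΣF_x = 0: A_x − T·cos57° = 0 → A_x = 42.9662 × 0.544639 = 23.40 kN.
ΣF_y = 0: A_y + T·sin57° − 55 = 0 → A_y = 55 − 42.9662 × 0.838671 = 18.97 kN.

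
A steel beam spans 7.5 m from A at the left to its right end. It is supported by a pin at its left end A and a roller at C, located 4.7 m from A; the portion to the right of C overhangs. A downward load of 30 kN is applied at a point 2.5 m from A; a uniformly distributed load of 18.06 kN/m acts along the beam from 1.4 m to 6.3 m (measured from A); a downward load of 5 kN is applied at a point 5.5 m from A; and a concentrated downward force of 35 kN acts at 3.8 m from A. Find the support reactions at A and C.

A_x = 0, A_y = 35.90 kN, C_y = 122.6 kN

Resultant of the distributed load: 18.06 × 4.9 = 88.494 kN at 3.85 m from A.
Moments about A: C_y·4.7 − 30·2.5 − (18.06·4.9)·3.85 − 5·5.5 − 35·3.8 = 0 → C_y = 576.2019/4.7 = 122.596 ≈ 122.6 kN.
ΣF_y = 0: A_y + 122.596 − 30 − 18.06·4.9 − 5 − 35 = 0 → A_y = 35.90 kN.
ΣF_x = 0: no horizontal applied forces, so A_x = 0.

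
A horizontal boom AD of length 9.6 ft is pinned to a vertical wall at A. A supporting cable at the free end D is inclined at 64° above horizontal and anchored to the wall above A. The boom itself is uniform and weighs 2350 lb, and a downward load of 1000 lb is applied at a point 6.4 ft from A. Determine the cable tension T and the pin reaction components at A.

ΣM about A: T·sin64°·9.6 − 2350·4.8 − 1000·6.4 = 0 → T = 17680/(9.6·0.898794) = 2049.04 ≈ 2049 lb.
ΣF_x = 0: A_x − T·cos64° = 0 → A_x = 2049.04 × 0.438371 = 898.2 lb.
ΣF_y = 0: A_y + T·sin64° − 2350 − 1000 = 0 → A_y = 3350 − 2049.04 × 0.898794 = 1508 lb.

T = 2049 lb, A_x = 898.2 lb, A_y = 1508 lb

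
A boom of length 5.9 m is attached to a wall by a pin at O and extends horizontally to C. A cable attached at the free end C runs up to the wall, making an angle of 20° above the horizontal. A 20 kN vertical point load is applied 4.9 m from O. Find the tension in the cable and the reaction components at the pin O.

ΣM about O: T·sin20°·5.9 − 20·4.9 = 0 → T = 98/(5.9·0.34202) = 48.5649 ≈ 48.56 kN.
ΣF_x = 0: O_x − T·cos20° = 0 → O_x = 48.5649 × 0.939693 = 45.64 kN.
ΣF_y = 0: O_y + T·sin20° − 20 = 0 → O_y = 20 − 48.5649 × 0.34202 = 3.390 kN.

T = 48.56 kN, O_x = 45.64 kN, O_y = 3.390 kN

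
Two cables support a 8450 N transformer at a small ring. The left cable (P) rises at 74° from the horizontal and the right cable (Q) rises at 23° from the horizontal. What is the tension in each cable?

T_P = 7837 N, T_Q = 2347 N

ΣF_x = 0: −T_P·cos74° + T_Q·cos23° = 0 → T_Q = 0.299442·T_P.
ΣF_y = 0: T_P·sin74° + T_Q·sin23° = 8450.
Substitute: T_P·(0.961262 + 0.299442·0.390731) = 8450 → T_P = 7836.68 ≈ 7837 N.
Then T_Q = 0.299442 × 7836.68 = 2347 N.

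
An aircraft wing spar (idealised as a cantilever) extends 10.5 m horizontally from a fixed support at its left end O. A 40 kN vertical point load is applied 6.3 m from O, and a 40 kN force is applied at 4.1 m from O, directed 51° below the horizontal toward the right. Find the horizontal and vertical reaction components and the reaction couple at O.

O_x = -25.17 kN, O_y = 71.09 kN, M_O = 379.5 kN·m

ΣF_x = 0: O_x + 40·cos51° = 0 → O_x = -25.17 kN.
ΣF_y = 0: O_y − 40 − 40·sin51° = 0 → O_y = 71.09 kN.
ΣM about O: M_O − 40·6.3 − 40·sin51°·4.1 = 0 → M_O = 379.5 kN·m.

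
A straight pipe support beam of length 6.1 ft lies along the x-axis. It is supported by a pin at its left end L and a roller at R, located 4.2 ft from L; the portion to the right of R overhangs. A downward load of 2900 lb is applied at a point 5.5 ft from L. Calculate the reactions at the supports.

ΣM about L: R_y·4.2 − 2900·5.5 = 0 → R_y = 15950/4.2 = 3797.62 ≈ 3798 lb.
ΣF_y = 0: L_y + 3797.62 − 2900 = 0 → L_y = -897.6 lb.
ΣF_x = 0: no horizontal applied forces, so L_x = 0.

L_x = 0, L_y = -897.6 lb, R_y = 3798 lb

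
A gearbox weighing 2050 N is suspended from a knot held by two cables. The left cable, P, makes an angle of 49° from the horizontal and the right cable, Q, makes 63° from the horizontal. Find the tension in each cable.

ΣF_x = 0: −T_P·cos49° + T_Q·cos63° = 0 → T_Q = 1.44509·T_P.
ΣF_y = 0: T_P·sin49° + T_Q·sin63° = 2050.
Substitute: T_P·(0.75471 + 1.44509·0.891007) = 2050 → T_P = 1003.77 ≈ 1004 N.
Then T_Q = 1.44509 × 1003.77 = 1451 N.

T_P = 1004 N, T_Q = 1451 N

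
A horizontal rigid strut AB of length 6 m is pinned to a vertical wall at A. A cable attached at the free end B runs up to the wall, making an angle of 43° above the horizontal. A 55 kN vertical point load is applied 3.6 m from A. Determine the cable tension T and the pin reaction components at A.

ΣM about A: T·sin43°·6 − 55·3.6 = 0 → T = 198/(6·0.681998) = 48.3872 ≈ 48.39 kN.
ΣF_x = 0: A_x − T·cos43° = 0 → A_x = 48.3872 × 0.731354 = 35.39 kN.
ΣF_y = 0: A_y + T·sin43° − 55 = 0 → A_y = 55 − 48.3872 × 0.681998 = 22.00 kN.

T = 48.39 kN, A_x = 35.39 kN, A_y = 22.00 kN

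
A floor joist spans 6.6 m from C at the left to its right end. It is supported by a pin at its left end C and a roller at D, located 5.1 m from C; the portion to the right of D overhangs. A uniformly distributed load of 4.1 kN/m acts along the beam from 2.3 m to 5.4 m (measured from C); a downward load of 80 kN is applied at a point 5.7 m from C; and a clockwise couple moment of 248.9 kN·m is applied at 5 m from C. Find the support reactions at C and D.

Resultant of the distributed load: 4.1 × 3.1 = 12.71 kN at 3.85 m from C.
Moments about C: D_y·5.1 − (4.1·3.1)·3.85 − 80·5.7 − 248.9 = 0 → D_y = 753.8335/5.1 = 147.81 ≈ 147.8 kN.
ΣF_y = 0: C_y + 147.81 − 4.1·3.1 − 80 = 0 → C_y = -55.10 kN.
ΣF_x = 0: no horizontal applied forces, so C_x = 0.

C_x = 0, C_y = -55.10 kN, D_y = 147.8 kN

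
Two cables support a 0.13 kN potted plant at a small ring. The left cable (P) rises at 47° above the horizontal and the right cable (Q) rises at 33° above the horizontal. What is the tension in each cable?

ΣF_x = 0: −T_P·cos47° + T_Q·cos33° = 0 → T_Q = 0.81319·T_P.
ΣF_y = 0: T_P·sin47° + T_Q·sin33° = 0.13.
Substitute: T_P·(0.731354 + 0.81319·0.544639) = 0.13 → T_P = 0.110709 ≈ 0.1107 kN.
Then T_Q = 0.81319 × 0.110709 = 0.09003 kN.

T_P = 0.1107 kN, T_Q = 0.09003 kN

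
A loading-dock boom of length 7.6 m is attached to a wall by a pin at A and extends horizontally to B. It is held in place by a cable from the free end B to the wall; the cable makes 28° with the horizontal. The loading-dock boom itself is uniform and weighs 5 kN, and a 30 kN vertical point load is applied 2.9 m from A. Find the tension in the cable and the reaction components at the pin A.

ΣM about A: T·sin28°·7.6 − 5·3.8 − 30·2.9 = 0 → T = 106/(7.6·0.469472) = 29.7086 ≈ 29.71 kN.
ΣF_x = 0: A_x − T·cos28° = 0 → A_x = 29.7086 × 0.882948 = 26.23 kN.
ΣF_y = 0: A_y + T·sin28° − 5 − 30 = 0 → A_y = 35 − 29.7086 × 0.469472 = 21.05 kN.

T = 29.71 kN, A_x = 26.23 kN, A_y = 21.05 kN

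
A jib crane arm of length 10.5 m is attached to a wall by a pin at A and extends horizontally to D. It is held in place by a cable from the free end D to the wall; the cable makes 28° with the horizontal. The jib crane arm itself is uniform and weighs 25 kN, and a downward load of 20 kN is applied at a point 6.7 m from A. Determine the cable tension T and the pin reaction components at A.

T = 53.81 kN, A_x = 47.51 kN, A_y = 19.74 kN

ΣM about A: T·sin28°·10.5 − 25·5.25 − 20·6.7 = 0 → T = 265.25/(10.5·0.469472) = 53.8092 ≈ 53.81 kN.
ΣF_x = 0: A_x − T·cos28° = 0 → A_x = 53.8092 × 0.882948 = 47.51 kN.
ΣF_y = 0: A_y + T·sin28° − 25 − 20 = 0 → A_y = 45 − 53.8092 × 0.469472 = 19.74 kN.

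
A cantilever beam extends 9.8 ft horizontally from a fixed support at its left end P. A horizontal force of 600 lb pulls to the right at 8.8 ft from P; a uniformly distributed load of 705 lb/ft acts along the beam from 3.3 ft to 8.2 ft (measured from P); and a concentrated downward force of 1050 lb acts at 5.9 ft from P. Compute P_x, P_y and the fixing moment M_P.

P_x = -600.0 lb, P_y = 4504 lb, M_P = 26060 lb·ft

Resultant of the distributed load: 705 × 4.9 = 3454.5 lb at 5.75 ft from P.
ΣF_x = 0: P_x + 600 = 0 → P_x = -600.0 lb.
ΣF_y = 0: P_y − 705·4.9 − 1050 = 0 → P_y = 4504 lb.
ΣM about P: M_P − (705·4.9)·5.75 − 1050·5.9 = 0 → M_P = 26060 lb·ft.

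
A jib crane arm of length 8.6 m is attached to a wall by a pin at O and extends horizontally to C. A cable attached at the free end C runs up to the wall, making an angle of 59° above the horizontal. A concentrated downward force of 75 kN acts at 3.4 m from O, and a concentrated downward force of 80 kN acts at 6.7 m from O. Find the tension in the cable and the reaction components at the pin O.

T = 107.3 kN, O_x = 55.27 kN, O_y = 63.02 kN

ΣM about O: T·sin59°·8.6 − 75·3.4 − 80·6.7 = 0 → T = 791/(8.6·0.857167) = 107.303 ≈ 107.3 kN.
ΣF_x = 0: O_x − T·cos59° = 0 → O_x = 107.303 × 0.515038 = 55.27 kN.
ΣF_y = 0: O_y + T·sin59° − 75 − 80 = 0 → O_y = 155 − 107.303 × 0.857167 = 63.02 kN.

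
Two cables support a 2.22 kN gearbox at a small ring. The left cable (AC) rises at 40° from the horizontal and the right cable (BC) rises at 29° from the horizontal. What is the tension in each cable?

T_AC = 2.080 kN, T_BC = 1.822 kN

ΣF_x = 0: −T_AC·cos40° + T_BC·cos29° = 0 → T_BC = 0.87586·T_AC.
ΣF_y = 0: T_AC·sin40° + T_BC·sin29° = 2.22.
Substitute: T_AC·(0.642788 + 0.87586·0.48481) = 2.22 → T_AC = 2.07979 ≈ 2.080 kN.
Then T_BC = 0.87586 × 2.07979 = 1.822 kN.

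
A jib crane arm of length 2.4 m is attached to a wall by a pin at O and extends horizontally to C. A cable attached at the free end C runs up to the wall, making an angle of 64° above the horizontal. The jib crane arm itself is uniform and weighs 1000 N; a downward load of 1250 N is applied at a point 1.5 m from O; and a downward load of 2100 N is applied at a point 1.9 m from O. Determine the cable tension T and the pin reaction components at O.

ΣM about O: T·sin64°·2.4 − 1000·1.2 − 1250·1.5 − 2100·1.9 = 0 → T = 7065/(2.4·0.898794) = 3275.22 ≈ 3275 N.
ΣF_x = 0: O_x − T·cos64° = 0 → O_x = 3275.22 × 0.438371 = 1436 N.
ΣF_y = 0: O_y + T·sin64° − 1000 − 1250 − 2100 = 0 → O_y = 4350 − 3275.22 × 0.898794 = 1406 N.

T = 3275 N, O_x = 1436 N, O_y = 1406 N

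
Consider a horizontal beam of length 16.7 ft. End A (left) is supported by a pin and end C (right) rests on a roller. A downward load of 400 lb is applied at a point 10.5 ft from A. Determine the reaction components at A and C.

A_x = 0, A_y = 148.5 lb, C_y = 251.5 lb

Moments about A: C_y·16.7 − 400·10.5 = 0 → C_y = 4200/16.7 = 251.497 ≈ 251.5 lb.
ΣF_y = 0: A_y + 251.497 − 400 = 0 → A_y = 148.5 lb.
ΣF_x = 0: no horizontal applied forces, so A_x = 0.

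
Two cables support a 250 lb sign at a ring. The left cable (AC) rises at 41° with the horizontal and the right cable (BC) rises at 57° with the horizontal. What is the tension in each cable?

T_AC = 137.5 lb, T_BC = 190.5 lb

ΣF_x = 0: −T_AC·cos41° + T_BC·cos57° = 0 → T_BC = 1.38571·T_AC.
ΣF_y = 0: T_AC·sin41° + T_BC·sin57° = 250.
Substitute: T_AC·(0.656059 + 1.38571·0.838671) = 250 → T_AC = 137.498 ≈ 137.5 lb.
Then T_BC = 1.38571 × 137.498 = 190.5 lb.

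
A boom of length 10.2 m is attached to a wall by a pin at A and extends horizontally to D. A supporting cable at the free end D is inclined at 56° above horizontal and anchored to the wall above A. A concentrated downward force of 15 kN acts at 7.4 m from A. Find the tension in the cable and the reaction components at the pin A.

T = 13.13 kN, A_x = 7.340 kN, A_y = 4.118 kN

ΣM about A: T·sin56°·10.2 − 15·7.4 = 0 → T = 111/(10.2·0.829038) = 13.1265 ≈ 13.13 kN.
ΣF_x = 0: A_x − T·cos56° = 0 → A_x = 13.1265 × 0.559193 = 7.340 kN.
ΣF_y = 0: A_y + T·sin56° − 15 = 0 → A_y = 15 − 13.1265 × 0.829038 = 4.118 kN.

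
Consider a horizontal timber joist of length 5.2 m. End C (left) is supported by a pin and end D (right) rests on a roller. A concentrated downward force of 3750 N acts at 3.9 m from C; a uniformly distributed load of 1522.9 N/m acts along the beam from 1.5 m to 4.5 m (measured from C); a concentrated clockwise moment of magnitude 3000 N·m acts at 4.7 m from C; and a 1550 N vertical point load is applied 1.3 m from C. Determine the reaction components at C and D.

Resultant of the distributed load: 1522.9 × 3 = 4568.7 N at 3 m from C.
ΣM about C: D_y·5.2 − 3750·3.9 − (1522.9·3)·3 − 3000 − 1550·1.3 = 0 → D_y = 33346.1/5.2 = 6412.71 ≈ 6413 N.
ΣF_y = 0: C_y + 6412.71 − 3750 − 1522.9·3 − 1550 = 0 → C_y = 3456 N.
ΣF_x = 0: no horizontal applied forces, so C_x = 0.

C_x = 0, C_y = 3456 N, D_y = 6413 N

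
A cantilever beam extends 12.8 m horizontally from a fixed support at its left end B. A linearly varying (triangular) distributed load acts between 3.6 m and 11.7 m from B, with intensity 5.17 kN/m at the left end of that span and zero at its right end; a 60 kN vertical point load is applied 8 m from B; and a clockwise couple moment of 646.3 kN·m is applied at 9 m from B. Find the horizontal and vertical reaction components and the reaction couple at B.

Resultant of the triangular load: ½ × 5.17 × 8.1 = 20.9385 kN, acting at 6.3 m from B (one-third of the span from the peak).
ΣF_x = 0: B_x = 0.
ΣF_y = 0: B_y − ½·5.17·8.1 − 60 = 0 → B_y = 80.94 kN.
ΣM about B: M_B − (½·5.17·8.1)·6.3 − 60·8 − 646.3 = 0 → M_B = 1258 kN·m.

B_x = 0, B_y = 80.94 kN, M_B = 1258 kN·m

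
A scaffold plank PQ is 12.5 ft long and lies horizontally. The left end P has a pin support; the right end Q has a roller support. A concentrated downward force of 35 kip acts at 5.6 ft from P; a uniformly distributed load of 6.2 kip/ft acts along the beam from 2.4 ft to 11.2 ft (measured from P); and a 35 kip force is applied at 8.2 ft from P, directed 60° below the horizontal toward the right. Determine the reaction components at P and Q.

P_x = -17.50 kip, P_y = 54.63 kip, Q_y = 65.24 kip

Resultant of the distributed load: 6.2 × 8.8 = 54.56 kip at 6.8 ft from P.
Taking moments about P: Q_y·12.5 − 35·5.6 − (6.2·8.8)·6.8 − 35·sin60°·8.2 = 0 → Q_y = 815.557/12.5 = 65.2446 ≈ 65.24 kip.
ΣF_y = 0: P_y + 65.2446 − 35 − 6.2·8.8 − 35·sin60° = 0 → P_y = 54.63 kip.
ΣF_x = 0: P_x + 35·cos60° = 0 → P_x = -17.50 kip.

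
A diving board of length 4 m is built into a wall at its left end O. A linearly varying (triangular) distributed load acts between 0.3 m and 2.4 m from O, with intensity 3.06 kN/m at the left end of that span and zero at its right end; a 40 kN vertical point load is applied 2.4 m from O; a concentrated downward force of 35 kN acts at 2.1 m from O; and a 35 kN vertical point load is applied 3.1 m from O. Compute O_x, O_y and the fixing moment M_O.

O_x = 0, O_y = 113.2 kN, M_O = 281.2 kN·m

Resultant of the triangular load: ½ × 3.06 × 2.1 = 3.213 kN, acting at 1 m from O (one-third of the span from the peak).
ΣF_x = 0: O_x = 0.
ΣF_y = 0: O_y − ½·3.06·2.1 − 40 − 35 − 35 = 0 → O_y = 113.2 kN.
ΣM about O: M_O − (½·3.06·2.1)·1 − 40·2.4 − 35·2.1 − 35·3.1 = 0 → M_O = 281.2 kN·m.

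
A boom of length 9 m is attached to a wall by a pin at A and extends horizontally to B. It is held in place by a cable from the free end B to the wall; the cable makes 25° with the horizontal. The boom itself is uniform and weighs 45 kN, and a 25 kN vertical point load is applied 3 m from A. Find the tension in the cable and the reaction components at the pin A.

T = 72.96 kN, A_x = 66.12 kN, A_y = 39.17 kN

ΣM about A: T·sin25°·9 − 45·4.5 − 25·3 = 0 → T = 277.5/(9·0.422618) = 72.9579 ≈ 72.96 kN.
ΣF_x = 0: A_x − T·cos25° = 0 → A_x = 72.9579 × 0.906308 = 66.12 kN.
ΣF_y = 0: A_y + T·sin25° − 45 − 25 = 0 → A_y = 70 − 72.9579 × 0.422618 = 39.17 kN.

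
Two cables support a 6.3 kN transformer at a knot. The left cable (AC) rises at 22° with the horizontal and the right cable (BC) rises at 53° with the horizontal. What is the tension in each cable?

ΣF_x = 0: −T_AC·cos22° + T_BC·cos53° = 0 → T_BC = 1.54065·T_AC.
ΣF_y = 0: T_AC·sin22° + T_BC·sin53° = 6.3.
Substitute: T_AC·(0.374607 + 1.54065·0.798636) = 6.3 → T_AC = 3.92517 ≈ 3.925 kN.
Then T_BC = 1.54065 × 3.92517 = 6.047 kN.

T_AC = 3.925 kN, T_BC = 6.047 kN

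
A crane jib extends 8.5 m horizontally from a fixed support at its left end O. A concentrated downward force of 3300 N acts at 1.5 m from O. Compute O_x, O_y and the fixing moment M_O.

ΣF_x = 0: O_x = 0.
ΣF_y = 0: O_y − 3300 = 0 → O_y = 3300 N.
ΣM about O: M_O − 3300·1.5 = 0 → M_O = 4950 N·m.

O_x = 0, O_y = 3300 N, M_O = 4950 N·m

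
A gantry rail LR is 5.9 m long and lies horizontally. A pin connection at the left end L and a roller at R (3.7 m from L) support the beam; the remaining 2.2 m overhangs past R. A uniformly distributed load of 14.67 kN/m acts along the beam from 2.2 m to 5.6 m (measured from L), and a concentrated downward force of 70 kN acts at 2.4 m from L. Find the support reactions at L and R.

Resultant of the distributed load: 14.67 × 3.4 = 49.878 kN at 3.9 m from L.
ΣM about L: R_y·3.7 − (14.67·3.4)·3.9 − 70·2.4 = 0 → R_y = 362.5242/3.7 = 97.9795 ≈ 97.98 kN.
ΣF_y = 0: L_y + 97.9795 − 14.67·3.4 − 70 = 0 → L_y = 21.90 kN.
ΣF_x = 0: no horizontal applied forces, so L_x = 0.

L_x = 0, L_y = 21.90 kN, R_y = 97.98 kN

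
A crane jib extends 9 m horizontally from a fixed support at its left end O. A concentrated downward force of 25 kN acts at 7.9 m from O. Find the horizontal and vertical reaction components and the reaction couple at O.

ΣF_x = 0: O_x = 0.
ΣF_y = 0: O_y − 25 = 0 → O_y = 25.00 kN.
ΣM about O: M_O − 25·7.9 = 0 → M_O = 197.5 kN·m.

O_x = 0, O_y = 25.00 kN, M_O = 197.5 kN·m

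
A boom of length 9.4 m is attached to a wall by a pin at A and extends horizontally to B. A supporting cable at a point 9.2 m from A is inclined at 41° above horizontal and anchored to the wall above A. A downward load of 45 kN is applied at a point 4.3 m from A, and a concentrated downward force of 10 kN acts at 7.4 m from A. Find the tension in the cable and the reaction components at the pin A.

T = 44.32 kN, A_x = 33.45 kN, A_y = 25.92 kN

ΣM about A: T·sin41°·9.2 − 45·4.3 − 10·7.4 = 0 → T = 267.5/(9.2·0.656059) = 44.3193 ≈ 44.32 kN.
ΣF_x = 0: A_x − T·cos41° = 0 → A_x = 44.3193 × 0.75471 = 33.45 kN.
ΣF_y = 0: A_y + T·sin41° − 45 − 10 = 0 → A_y = 55 − 44.3193 × 0.656059 = 25.92 kN.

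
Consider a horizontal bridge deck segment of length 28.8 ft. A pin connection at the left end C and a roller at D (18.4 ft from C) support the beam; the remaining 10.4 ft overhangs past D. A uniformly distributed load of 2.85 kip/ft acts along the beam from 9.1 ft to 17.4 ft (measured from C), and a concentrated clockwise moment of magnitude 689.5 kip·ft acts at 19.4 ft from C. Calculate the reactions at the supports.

Resultant of the distributed load: 2.85 × 8.3 = 23.655 kip at 13.25 ft from C.
Moments about C: D_y·18.4 − (2.85·8.3)·13.25 − 689.5 = 0 → D_y = 1002.92875/18.4 = 54.507 ≈ 54.51 kip.
ΣF_y = 0: C_y + 54.507 − 2.85·8.3 = 0 → C_y = -30.85 kip.
ΣF_x = 0: no horizontal applied forces, so C_x = 0.

C_x = 0, C_y = -30.85 kip, D_y = 54.51 kip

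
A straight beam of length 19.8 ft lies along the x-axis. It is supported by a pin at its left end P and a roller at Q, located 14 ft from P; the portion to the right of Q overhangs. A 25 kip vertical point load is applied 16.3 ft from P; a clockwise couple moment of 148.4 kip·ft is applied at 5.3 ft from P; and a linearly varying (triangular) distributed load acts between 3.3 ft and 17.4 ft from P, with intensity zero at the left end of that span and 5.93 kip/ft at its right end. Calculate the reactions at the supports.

P_x = 0, P_y = -10.83 kip, Q_y = 77.63 kip

Resultant of the triangular load: ½ × 5.93 × 14.1 = 41.8065 kip, acting at 12.7 ft from P (one-third of the span from the peak).
ΣM about P: Q_y·14 − 25·16.3 − 148.4 − (½·5.93·14.1)·12.7 = 0 → Q_y = 1086.84255/14 = 77.6316 ≈ 77.63 kip.
ΣF_y = 0: P_y + 77.6316 − 25 − ½·5.93·14.1 = 0 → P_y = -10.83 kip.
ΣF_x = 0: no horizontal applied forces, so P_x = 0.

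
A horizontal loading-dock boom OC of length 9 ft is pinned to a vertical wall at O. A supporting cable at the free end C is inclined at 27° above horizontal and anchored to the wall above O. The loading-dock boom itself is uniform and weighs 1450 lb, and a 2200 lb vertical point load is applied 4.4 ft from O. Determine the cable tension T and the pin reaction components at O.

T = 3966 lb, O_x = 3534 lb, O_y = 1849 lb

ΣM about O: T·sin27°·9 − 1450·4.5 − 2200·4.4 = 0 → T = 16205/(9·0.45399) = 3966.07 ≈ 3966 lb.
ΣF_x = 0: O_x − T·cos27° = 0 → O_x = 3966.07 × 0.891007 = 3534 lb.
ΣF_y = 0: O_y + T·sin27° − 1450 − 2200 = 0 → O_y = 3650 − 3966.07 × 0.45399 = 1849 lb.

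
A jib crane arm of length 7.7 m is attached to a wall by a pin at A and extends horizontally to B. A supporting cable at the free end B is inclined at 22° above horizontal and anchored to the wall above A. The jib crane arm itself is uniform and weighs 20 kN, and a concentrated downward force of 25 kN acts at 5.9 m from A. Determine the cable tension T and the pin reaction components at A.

T = 77.83 kN, A_x = 72.16 kN, A_y = 15.84 kN

ΣM about A: T·sin22°·7.7 − 20·3.85 − 25·5.9 = 0 → T = 224.5/(7.7·0.374607) = 77.8305 ≈ 77.83 kN.
ΣF_x = 0: A_x − T·cos22° = 0 → A_x = 77.8305 × 0.927184 = 72.16 kN.
ΣF_y = 0: A_y + T·sin22° − 20 − 25 = 0 → A_y = 45 − 77.8305 × 0.374607 = 15.84 kN.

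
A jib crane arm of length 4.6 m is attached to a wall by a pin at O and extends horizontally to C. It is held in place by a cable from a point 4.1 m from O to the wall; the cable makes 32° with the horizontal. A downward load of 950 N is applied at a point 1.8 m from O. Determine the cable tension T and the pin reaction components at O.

T = 787.1 N, O_x = 667.5 N, O_y = 532.9 N

ΣM about O: T·sin32°·4.1 − 950·1.8 = 0 → T = 1710/(4.1·0.529919) = 787.051 ≈ 787.1 N.
ΣF_x = 0: O_x − T·cos32° = 0 → O_x = 787.051 × 0.848048 = 667.5 N.
ΣF_y = 0: O_y + T·sin32° − 950 = 0 → O_y = 950 − 787.051 × 0.529919 = 532.9 N.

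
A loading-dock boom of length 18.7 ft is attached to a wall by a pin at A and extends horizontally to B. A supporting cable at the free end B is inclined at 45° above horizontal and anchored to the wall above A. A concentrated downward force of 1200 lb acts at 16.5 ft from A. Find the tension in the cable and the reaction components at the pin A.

T = 1497 lb, A_x = 1059 lb, A_y = 141.2 lb

ΣM about A: T·sin45°·18.7 − 1200·16.5 = 0 → T = 19800/(18.7·0.707107) = 1497.4 ≈ 1497 lb.
ΣF_x = 0: A_x − T·cos45° = 0 → A_x = 1497.4 × 0.707107 = 1059 lb.
ΣF_y = 0: A_y + T·sin45° − 1200 = 0 → A_y = 1200 − 1497.4 × 0.707107 = 141.2 lb.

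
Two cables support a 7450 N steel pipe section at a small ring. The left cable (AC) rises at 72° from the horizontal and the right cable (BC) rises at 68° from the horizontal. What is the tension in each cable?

T_AC = 4342 N, T_BC = 3582 N

ΣF_x = 0: −T_AC·cos72° + T_BC·cos68° = 0 → T_BC = 0.824911·T_AC.
ΣF_y = 0: T_AC·sin72° + T_BC·sin68° = 7450.
Substitute: T_AC·(0.951057 + 0.824911·0.927184) = 7450 → T_AC = 4341.74 ≈ 4342 N.
Then T_BC = 0.824911 × 4341.74 = 3582 N.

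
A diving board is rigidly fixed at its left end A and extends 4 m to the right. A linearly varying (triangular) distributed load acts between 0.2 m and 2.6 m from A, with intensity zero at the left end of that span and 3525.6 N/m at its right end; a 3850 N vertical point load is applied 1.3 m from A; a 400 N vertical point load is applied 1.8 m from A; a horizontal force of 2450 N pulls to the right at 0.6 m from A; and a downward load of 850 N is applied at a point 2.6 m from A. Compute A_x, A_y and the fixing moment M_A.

Resultant of the triangular load: ½ × 3525.6 × 2.4 = 4230.72 N, acting at 1.8 m from A (one-third of the span from the peak).
ΣF_x = 0: A_x + 2450 = 0 → A_x = -2450 N.
ΣF_y = 0: A_y − ½·3525.6·2.4 − 3850 − 400 − 850 = 0 → A_y = 9331 N.
ΣM about A: M_A − (½·3525.6·2.4)·1.8 − 3850·1.3 − 400·1.8 − 850·2.6 = 0 → M_A = 15550 N·m.

A_x = -2450 N, A_y = 9331 N, M_A = 15550 N·m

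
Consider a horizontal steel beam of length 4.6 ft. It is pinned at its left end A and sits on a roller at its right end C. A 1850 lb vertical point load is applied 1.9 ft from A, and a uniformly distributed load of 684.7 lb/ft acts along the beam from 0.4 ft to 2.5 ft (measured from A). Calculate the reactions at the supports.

Resultant of the distributed load: 684.7 × 2.1 = 1437.87 lb at 1.45 ft from A.
Taking moments about A: C_y·4.6 − 1850·1.9 − (684.7·2.1)·1.45 = 0 → C_y = 5599.9115/4.6 = 1217.37 ≈ 1217 lb.
ΣF_y = 0: A_y + 1217.37 − 1850 − 684.7·2.1 = 0 → A_y = 2070 lb.
ΣF_x = 0: no horizontal applied forces, so A_x = 0.

A_x = 0, A_y = 2070 lb, C_y = 1217 lb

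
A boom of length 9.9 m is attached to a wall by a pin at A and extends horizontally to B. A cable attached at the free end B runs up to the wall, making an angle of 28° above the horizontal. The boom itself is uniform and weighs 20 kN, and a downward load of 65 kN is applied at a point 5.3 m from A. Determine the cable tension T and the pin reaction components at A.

ΣM about A: T·sin28°·9.9 − 20·4.95 − 65·5.3 = 0 → T = 443.5/(9.9·0.469472) = 95.422 ≈ 95.42 kN.
ΣF_x = 0: A_x − T·cos28° = 0 → A_x = 95.422 × 0.882948 = 84.25 kN.
ΣF_y = 0: A_y + T·sin28° − 20 − 65 = 0 → A_y = 85 − 95.422 × 0.469472 = 40.20 kN.

T = 95.42 kN, A_x = 84.25 kN, A_y = 40.20 kN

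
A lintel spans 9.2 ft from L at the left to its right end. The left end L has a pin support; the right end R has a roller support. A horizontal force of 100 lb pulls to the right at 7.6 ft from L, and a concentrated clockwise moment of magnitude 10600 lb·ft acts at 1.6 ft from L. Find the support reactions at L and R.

ΣM about L: R_y·9.2 − 10600 = 0 → R_y = 10600/9.2 = 1152.17 ≈ 1152 lb.
ΣF_y = 0: L_y + 1152.17  = 0 → L_y = -1152 lb.
ΣF_x = 0: L_x + 100 = 0 → L_x = -100.0 lb.

L_x = -100.0 lb, L_y = -1152 lb, R_y = 1152 lb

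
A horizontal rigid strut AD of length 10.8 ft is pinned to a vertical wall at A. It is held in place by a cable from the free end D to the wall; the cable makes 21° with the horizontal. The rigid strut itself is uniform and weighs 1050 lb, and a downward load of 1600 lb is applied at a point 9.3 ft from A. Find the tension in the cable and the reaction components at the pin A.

T = 5310 lb, A_x = 4957 lb, A_y = 747.2 lb

ΣM about A: T·sin21°·10.8 − 1050·5.4 − 1600·9.3 = 0 → T = 20550/(10.8·0.358368) = 5309.56 ≈ 5310 lb.
ΣF_x = 0: A_x − T·cos21° = 0 → A_x = 5309.56 × 0.93358 = 4957 lb.
ΣF_y = 0: A_y + T·sin21° − 1050 − 1600 = 0 → A_y = 2650 − 5309.56 × 0.358368 = 747.2 lb.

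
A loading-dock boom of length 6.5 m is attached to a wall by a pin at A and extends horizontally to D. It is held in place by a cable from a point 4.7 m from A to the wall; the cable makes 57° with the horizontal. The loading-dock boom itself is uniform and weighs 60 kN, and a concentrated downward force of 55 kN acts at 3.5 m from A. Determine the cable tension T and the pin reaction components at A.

ΣM about A: T·sin57°·4.7 − 60·3.25 − 55·3.5 = 0 → T = 387.5/(4.7·0.838671) = 98.3065 ≈ 98.31 kN.
ΣF_x = 0: A_x − T·cos57° = 0 → A_x = 98.3065 × 0.544639 = 53.54 kN.
ΣF_y = 0: A_y + T·sin57° − 60 − 55 = 0 → A_y = 115 − 98.3065 × 0.838671 = 32.55 kN.

T = 98.31 kN, A_x = 53.54 kN, A_y = 32.55 kN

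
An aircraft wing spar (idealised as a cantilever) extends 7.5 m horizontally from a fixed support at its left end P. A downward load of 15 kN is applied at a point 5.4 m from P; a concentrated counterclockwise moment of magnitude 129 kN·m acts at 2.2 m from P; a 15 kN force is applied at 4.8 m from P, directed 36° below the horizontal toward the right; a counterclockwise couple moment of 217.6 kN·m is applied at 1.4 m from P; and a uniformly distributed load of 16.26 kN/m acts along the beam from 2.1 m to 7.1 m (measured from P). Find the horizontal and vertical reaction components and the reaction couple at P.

Resultant of the distributed load: 16.26 × 5 = 81.3 kN at 4.6 m from P.
ΣF_x = 0: P_x + 15·cos36° = 0 → P_x = -12.14 kN.
ΣF_y = 0: P_y − 15 − 15·sin36° − 16.26·5 = 0 → P_y = 105.1 kN.
ΣM about P: M_P − 15·5.4 + 129 − 15·sin36°·4.8 + 217.6 − (16.26·5)·4.6 = 0 → M_P = 150.7 kN·m.

P_x = -12.14 kN, P_y = 105.1 kN, M_P = 150.7 kN·m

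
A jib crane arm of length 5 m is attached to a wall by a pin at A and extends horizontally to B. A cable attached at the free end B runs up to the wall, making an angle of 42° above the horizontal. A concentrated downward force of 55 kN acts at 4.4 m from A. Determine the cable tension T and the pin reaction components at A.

ΣM about A: T·sin42°·5 − 55·4.4 = 0 → T = 242/(5·0.669131) = 72.3326 ≈ 72.33 kN.
ΣF_x = 0: A_x − T·cos42° = 0 → A_x = 72.3326 × 0.743145 = 53.75 kN.
ΣF_y = 0: A_y + T·sin42° − 55 = 0 → A_y = 55 − 72.3326 × 0.669131 = 6.600 kN.

T = 72.33 kN, A_x = 53.75 kN, A_y = 6.600 kN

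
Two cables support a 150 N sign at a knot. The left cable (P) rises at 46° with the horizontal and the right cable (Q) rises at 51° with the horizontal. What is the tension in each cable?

ΣF_x = 0: −T_P·cos46° + T_Q·cos51° = 0 → T_Q = 1.10382·T_P.
ΣF_y = 0: T_P·sin46° + T_Q·sin51° = 150.
Substitute: T_P·(0.71934 + 1.10382·0.777146) = 150 → T_P = 95.1071 ≈ 95.11 N.
Then T_Q = 1.10382 × 95.1071 = 105.0 N.

T_P = 95.11 N, T_Q = 105.0 N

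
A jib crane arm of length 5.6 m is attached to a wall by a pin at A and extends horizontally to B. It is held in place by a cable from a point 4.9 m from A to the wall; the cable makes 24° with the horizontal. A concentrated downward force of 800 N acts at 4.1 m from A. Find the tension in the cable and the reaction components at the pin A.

T = 1646 N, A_x = 1503 N, A_y = 130.6 N

ΣM about A: T·sin24°·4.9 − 800·4.1 = 0 → T = 3280/(4.9·0.406737) = 1645.75 ≈ 1646 N.
ΣF_x = 0: A_x − T·cos24° = 0 → A_x = 1645.75 × 0.913545 = 1503 N.
ΣF_y = 0: A_y + T·sin24° − 800 = 0 → A_y = 800 − 1645.75 × 0.406737 = 130.6 N.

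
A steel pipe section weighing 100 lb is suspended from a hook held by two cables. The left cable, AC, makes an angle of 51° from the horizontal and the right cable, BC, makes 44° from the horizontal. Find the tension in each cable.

T_AC = 72.21 lb, T_BC = 63.17 lb

ΣF_x = 0: −T_AC·cos51° + T_BC·cos44° = 0 → T_BC = 0.874858·T_AC.
ΣF_y = 0: T_AC·sin51° + T_BC·sin44° = 100.
Substitute: T_AC·(0.777146 + 0.874858·0.694658) = 100 → T_AC = 72.2088 ≈ 72.21 lb.
Then T_BC = 0.874858 × 72.2088 = 63.17 lb.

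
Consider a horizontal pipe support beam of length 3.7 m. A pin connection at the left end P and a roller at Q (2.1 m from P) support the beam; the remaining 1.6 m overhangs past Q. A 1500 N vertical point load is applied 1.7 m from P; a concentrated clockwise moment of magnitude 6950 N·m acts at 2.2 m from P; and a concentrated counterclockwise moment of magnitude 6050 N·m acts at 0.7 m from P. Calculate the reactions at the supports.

Taking moments about P: Q_y·2.1 − 1500·1.7 − 6950 + 6050 = 0 → Q_y = 3450/2.1 = 1642.86 ≈ 1643 N.
ΣF_y = 0: P_y + 1642.86 − 1500 = 0 → P_y = -142.9 N.
ΣF_x = 0: no horizontal applied forces, so P_x = 0.

P_x = 0, P_y = -142.9 N, Q_y = 1643 N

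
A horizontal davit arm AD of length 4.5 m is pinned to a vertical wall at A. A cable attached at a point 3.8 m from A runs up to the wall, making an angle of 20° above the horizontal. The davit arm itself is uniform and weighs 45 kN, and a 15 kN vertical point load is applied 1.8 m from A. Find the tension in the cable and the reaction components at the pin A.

ΣM about A: T·sin20°·3.8 − 45·2.25 − 15·1.8 = 0 → T = 128.25/(3.8·0.34202) = 98.6784 ≈ 98.68 kN.
ΣF_x = 0: A_x − T·cos20° = 0 → A_x = 98.6784 × 0.939693 = 92.73 kN.
ΣF_y = 0: A_y + T·sin20° − 45 − 15 = 0 → A_y = 60 − 98.6784 × 0.34202 = 26.25 kN.

T = 98.68 kN, A_x = 92.73 kN, A_y = 26.25 kN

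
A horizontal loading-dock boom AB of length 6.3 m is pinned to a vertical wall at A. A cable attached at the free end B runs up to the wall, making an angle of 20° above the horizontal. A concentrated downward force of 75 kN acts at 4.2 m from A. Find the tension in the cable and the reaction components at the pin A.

ΣM about A: T·sin20°·6.3 − 75·4.2 = 0 → T = 315/(6.3·0.34202) = 146.19 ≈ 146.2 kN.
ΣF_x = 0: A_x − T·cos20° = 0 → A_x = 146.19 × 0.939693 = 137.4 kN.
ΣF_y = 0: A_y + T·sin20° − 75 = 0 → A_y = 75 − 146.19 × 0.34202 = 25.00 kN.

T = 146.2 kN, A_x = 137.4 kN, A_y = 25.00 kN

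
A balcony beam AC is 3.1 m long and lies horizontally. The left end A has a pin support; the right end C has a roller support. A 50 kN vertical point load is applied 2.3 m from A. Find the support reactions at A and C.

A_x = 0, A_y = 12.90 kN, C_y = 37.10 kN

Moments about A: C_y·3.1 − 50·2.3 = 0 → C_y = 115/3.1 = 37.0968 ≈ 37.10 kN.
ΣF_y = 0: A_y + 37.0968 − 50 = 0 → A_y = 12.90 kN.
ΣF_x = 0: no horizontal applied forces, so A_x = 0.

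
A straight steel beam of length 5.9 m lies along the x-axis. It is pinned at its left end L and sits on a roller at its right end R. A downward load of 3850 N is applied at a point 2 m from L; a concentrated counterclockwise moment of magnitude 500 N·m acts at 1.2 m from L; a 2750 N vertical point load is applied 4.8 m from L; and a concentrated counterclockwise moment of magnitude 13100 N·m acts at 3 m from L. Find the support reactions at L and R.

ΣM about L: R_y·5.9 − 3850·2 + 500 − 2750·4.8 + 13100 = 0 → R_y = 7300/5.9 = 1237.29 ≈ 1237 N.
ΣF_y = 0: L_y + 1237.29 − 3850 − 2750 = 0 → L_y = 5363 N.
ΣF_x = 0: no horizontal applied forces, so L_x = 0.

L_x = 0, L_y = 5363 N, R_y = 1237 N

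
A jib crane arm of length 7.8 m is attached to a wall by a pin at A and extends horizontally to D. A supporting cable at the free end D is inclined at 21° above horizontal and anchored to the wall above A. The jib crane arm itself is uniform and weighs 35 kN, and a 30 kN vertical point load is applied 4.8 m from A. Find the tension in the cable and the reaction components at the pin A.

ΣM about A: T·sin21°·7.8 − 35·3.9 − 30·4.8 = 0 → T = 280.5/(7.8·0.358368) = 100.348 ≈ 100.3 kN.
ΣF_x = 0: A_x − T·cos21° = 0 → A_x = 100.348 × 0.93358 = 93.68 kN.
ΣF_y = 0: A_y + T·sin21° − 35 − 30 = 0 → A_y = 65 − 100.348 × 0.358368 = 29.04 kN.

T = 100.3 kN, A_x = 93.68 kN, A_y = 29.04 kN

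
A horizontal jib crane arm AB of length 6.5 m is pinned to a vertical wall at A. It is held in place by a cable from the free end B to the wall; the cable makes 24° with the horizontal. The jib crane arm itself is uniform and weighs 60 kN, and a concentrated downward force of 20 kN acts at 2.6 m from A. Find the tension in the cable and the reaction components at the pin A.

ΣM about A: T·sin24°·6.5 − 60·3.25 − 20·2.6 = 0 → T = 247/(6.5·0.406737) = 93.4265 ≈ 93.43 kN.
ΣF_x = 0: A_x − T·cos24° = 0 → A_x = 93.4265 × 0.913545 = 85.35 kN.
ΣF_y = 0: A_y + T·sin24° − 60 − 20 = 0 → A_y = 80 − 93.4265 × 0.406737 = 42.00 kN.

T = 93.43 kN, A_x = 85.35 kN, A_y = 42.00 kN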